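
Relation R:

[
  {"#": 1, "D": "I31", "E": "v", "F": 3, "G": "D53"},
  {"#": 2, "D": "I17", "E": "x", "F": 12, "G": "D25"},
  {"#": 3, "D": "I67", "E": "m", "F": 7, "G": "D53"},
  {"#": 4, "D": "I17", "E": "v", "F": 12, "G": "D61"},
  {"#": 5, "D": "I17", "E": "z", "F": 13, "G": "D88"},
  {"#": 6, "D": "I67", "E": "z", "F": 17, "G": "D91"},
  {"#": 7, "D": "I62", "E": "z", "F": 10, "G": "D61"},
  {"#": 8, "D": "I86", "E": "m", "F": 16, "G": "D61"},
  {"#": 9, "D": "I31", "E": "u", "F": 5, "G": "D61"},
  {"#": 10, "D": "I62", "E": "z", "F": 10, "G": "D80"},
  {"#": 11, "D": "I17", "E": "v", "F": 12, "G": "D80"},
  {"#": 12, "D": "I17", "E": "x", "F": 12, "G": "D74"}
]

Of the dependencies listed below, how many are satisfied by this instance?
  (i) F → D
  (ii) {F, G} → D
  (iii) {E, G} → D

(i) F → D: every LHS value maps to a single RHS value — holds.
(ii) {F, G} → D: every LHS value maps to a single RHS value — holds.
(iii) {E, G} → D: every LHS value maps to a single RHS value — holds.
3 of the 3 dependencies hold.

3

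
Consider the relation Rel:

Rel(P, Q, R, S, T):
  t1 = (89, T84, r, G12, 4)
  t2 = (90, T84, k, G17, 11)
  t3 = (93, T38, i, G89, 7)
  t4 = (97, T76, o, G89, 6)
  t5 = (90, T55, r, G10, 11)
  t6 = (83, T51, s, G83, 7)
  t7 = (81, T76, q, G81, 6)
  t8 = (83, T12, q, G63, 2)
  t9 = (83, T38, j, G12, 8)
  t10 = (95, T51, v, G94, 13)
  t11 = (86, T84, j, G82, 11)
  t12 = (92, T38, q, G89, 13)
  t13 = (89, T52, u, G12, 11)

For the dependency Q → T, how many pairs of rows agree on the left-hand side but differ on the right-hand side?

6

Q=T84: violating pairs (1,2), (1,11) — 2 pairs.
Q=T38: violating pairs (3,9), (3,12), (9,12) — 3 pairs.
Q=T76: all 2 rows agree on T — 0 pairs.
Q=T51: violating pairs (6,10) — 1 pair.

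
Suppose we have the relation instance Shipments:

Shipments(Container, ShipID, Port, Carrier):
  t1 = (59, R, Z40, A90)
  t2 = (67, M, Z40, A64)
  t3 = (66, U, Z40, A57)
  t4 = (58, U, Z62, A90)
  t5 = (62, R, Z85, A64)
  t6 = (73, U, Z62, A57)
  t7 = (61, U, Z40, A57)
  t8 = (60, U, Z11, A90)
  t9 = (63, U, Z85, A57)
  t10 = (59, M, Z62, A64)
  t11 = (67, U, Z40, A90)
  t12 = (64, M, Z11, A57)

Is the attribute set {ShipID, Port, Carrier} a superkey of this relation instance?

No

Rows 3 and 7 have the same {ShipID, Port, Carrier} value (ShipID=U, Port=Z40, Carrier=A57) but are distinct tuples, so {ShipID, Port, Carrier} does not determine every attribute — not a superkey.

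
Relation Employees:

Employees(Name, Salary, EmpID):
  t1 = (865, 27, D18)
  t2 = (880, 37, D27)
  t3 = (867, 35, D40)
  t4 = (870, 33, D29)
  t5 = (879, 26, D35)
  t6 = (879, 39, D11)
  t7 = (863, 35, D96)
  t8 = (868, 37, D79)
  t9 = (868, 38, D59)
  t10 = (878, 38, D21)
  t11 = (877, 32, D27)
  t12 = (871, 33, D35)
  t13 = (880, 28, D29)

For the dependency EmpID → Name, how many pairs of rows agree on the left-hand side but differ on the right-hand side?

3

EmpID=D27: violating pairs (2,11) — 1 pair.
EmpID=D29: violating pairs (4,13) — 1 pair.
EmpID=D35: violating pairs (5,12) — 1 pair.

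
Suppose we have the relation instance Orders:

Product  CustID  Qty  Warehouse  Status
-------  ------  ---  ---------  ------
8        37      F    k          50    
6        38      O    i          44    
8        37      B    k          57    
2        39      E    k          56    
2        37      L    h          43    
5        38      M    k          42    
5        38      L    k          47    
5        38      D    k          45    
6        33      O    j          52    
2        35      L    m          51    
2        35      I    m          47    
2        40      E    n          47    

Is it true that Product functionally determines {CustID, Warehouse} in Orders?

No

Product=8: 2 rows → {CustID,Warehouse} = (37, k), (37, k) ✓
Product=6: 2 rows → {CustID,Warehouse} takes values {(38, i), (33, j)} — violation
Product=2: 5 rows → {CustID,Warehouse} takes values {(39, k), (37, h), (35, m), (40, n)} — violation
Product=5: 3 rows → {CustID,Warehouse} = (38, k), (38, k), (38, k) ✓
Two rows agree on Product but differ on {CustID, Warehouse}, so Product → {CustID, Warehouse} does not hold.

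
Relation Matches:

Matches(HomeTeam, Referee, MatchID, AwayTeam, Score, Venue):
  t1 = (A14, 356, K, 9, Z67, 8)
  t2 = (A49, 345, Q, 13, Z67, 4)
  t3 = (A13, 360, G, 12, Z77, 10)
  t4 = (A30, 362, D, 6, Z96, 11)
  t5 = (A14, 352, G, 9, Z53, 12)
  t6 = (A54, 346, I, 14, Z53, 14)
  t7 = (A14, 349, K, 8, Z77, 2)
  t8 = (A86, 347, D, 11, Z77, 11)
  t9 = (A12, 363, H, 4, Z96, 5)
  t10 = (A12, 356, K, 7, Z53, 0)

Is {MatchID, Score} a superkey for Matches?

Yes

All 10 rows have distinct {MatchID, Score} values, so {MatchID, Score} → (all attributes) holds and {MatchID, Score} is a superkey.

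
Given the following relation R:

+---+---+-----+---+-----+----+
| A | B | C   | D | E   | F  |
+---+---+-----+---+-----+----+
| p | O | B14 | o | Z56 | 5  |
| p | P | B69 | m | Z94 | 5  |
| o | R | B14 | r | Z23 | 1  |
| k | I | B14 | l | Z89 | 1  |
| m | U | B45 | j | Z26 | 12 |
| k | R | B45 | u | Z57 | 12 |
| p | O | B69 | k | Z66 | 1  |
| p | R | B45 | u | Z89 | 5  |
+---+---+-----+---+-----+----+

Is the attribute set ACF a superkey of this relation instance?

Yes

All 8 rows have distinct ACF values, so ACF → (all attributes) holds and ACF is a superkey.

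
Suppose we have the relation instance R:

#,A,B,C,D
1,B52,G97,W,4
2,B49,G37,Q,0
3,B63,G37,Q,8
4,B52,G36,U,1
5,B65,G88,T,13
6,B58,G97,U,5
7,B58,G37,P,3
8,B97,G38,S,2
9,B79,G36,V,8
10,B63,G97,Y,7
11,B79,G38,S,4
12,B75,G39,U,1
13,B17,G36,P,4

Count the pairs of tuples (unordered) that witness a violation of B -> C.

8

B=G97: violating pairs (1,6), (1,10), (6,10) — 3 pairs.
B=G37: violating pairs (2,7), (3,7) — 2 pairs.
B=G36: violating pairs (4,9), (4,13), (9,13) — 3 pairs.
B=G38: all 2 rows agree on C — 0 pairs.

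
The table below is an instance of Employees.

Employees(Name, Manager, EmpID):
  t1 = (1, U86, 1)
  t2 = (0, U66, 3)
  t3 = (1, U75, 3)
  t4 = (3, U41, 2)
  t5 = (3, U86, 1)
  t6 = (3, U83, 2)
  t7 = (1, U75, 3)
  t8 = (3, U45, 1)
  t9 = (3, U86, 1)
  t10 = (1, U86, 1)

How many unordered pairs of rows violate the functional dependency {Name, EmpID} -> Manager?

3

(Name=1, EmpID=1): all 2 rows agree on Manager — 0 pairs.
(Name=1, EmpID=3): all 2 rows agree on Manager — 0 pairs.
(Name=3, EmpID=2): violating pairs (4,6) — 1 pair.
(Name=3, EmpID=1): violating pairs (5,8), (8,9) — 2 pairs.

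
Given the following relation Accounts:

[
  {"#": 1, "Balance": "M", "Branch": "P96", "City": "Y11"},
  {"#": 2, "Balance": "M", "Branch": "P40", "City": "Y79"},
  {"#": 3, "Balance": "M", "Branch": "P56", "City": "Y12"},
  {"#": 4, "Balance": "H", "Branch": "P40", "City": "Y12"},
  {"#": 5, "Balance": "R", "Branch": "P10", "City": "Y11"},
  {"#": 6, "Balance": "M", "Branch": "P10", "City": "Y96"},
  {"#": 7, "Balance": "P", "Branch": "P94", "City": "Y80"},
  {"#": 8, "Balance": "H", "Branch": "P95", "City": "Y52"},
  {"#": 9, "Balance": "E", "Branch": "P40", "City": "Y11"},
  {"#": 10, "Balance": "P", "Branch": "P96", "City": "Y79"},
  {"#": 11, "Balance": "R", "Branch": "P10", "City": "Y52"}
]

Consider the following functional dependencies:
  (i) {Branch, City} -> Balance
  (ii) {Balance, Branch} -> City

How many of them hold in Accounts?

1

(i) {Branch, City} -> Balance: every LHS value maps to a single RHS value — holds.
(ii) {Balance, Branch} -> City: (Balance=R, Branch=P10): rows 5, 11 → City takes values {Y11, Y52} — violation — fails.
1 of the 2 dependencies holds.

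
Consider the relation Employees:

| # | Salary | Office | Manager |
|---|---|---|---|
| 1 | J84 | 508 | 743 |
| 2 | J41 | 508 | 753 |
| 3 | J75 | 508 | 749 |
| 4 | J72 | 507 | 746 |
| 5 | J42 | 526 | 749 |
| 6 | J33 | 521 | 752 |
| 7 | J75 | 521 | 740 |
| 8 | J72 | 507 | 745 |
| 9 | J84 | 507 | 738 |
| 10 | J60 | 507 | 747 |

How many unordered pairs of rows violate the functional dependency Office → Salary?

9

Office=508: violating pairs (1,2), (1,3), (2,3) — 3 pairs.
Office=507: violating pairs (4,9), (4,10), (8,9), (8,10), (9,10) — 5 pairs.
Office=521: violating pairs (6,7) — 1 pair.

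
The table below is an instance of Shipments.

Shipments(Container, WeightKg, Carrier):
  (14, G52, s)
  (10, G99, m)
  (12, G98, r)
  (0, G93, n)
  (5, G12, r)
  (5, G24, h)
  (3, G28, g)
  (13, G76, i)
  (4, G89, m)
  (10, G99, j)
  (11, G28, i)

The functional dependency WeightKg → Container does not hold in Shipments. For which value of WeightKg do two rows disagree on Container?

WeightKg=G52: 1 row → Container = 14 ✓
WeightKg=G99: 2 rows → Container = 10, 10 ✓
WeightKg=G98: 1 row → Container = 12 ✓
WeightKg=G93: 1 row → Container = 0 ✓
WeightKg=G12: 1 row → Container = 5 ✓
WeightKg=G24: 1 row → Container = 5 ✓
WeightKg=G28: 2 rows → Container takes values {3, 11} — violation
WeightKg=G76: 1 row → Container = 13 ✓
WeightKg=G89: 1 row → Container = 4 ✓
The only WeightKg value with inconsistent Container is WeightKg=G28.

G28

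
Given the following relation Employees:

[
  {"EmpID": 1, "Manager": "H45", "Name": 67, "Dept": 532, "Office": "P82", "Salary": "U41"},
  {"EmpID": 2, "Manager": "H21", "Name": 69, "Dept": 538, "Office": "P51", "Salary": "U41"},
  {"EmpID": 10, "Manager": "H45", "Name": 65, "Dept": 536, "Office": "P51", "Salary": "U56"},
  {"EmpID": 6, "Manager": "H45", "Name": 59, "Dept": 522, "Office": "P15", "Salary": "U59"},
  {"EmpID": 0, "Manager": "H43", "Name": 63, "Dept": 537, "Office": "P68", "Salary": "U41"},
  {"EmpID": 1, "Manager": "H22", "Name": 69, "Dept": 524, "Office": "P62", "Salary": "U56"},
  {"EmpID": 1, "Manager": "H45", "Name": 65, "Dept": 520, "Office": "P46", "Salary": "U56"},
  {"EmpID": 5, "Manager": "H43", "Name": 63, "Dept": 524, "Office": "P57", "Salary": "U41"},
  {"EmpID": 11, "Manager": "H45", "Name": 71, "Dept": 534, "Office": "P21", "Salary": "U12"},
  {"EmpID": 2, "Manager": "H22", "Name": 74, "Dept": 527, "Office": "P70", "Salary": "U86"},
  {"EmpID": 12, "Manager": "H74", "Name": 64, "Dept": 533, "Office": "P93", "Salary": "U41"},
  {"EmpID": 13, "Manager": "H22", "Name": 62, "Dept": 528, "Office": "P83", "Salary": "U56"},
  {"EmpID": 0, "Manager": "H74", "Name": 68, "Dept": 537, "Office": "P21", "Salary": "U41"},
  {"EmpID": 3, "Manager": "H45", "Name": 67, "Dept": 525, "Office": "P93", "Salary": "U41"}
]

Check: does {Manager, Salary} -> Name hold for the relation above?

No

(Manager=H45, Salary=U41): 2 rows → Name = 67, 67 ✓
(Manager=H21, Salary=U41): 1 row → Name = 69 ✓
(Manager=H45, Salary=U56): 2 rows → Name = 65, 65 ✓
(Manager=H45, Salary=U59): 1 row → Name = 59 ✓
(Manager=H43, Salary=U41): 2 rows → Name = 63, 63 ✓
(Manager=H22, Salary=U56): 2 rows → Name takes values {69, 62} — violation
(Manager=H45, Salary=U12): 1 row → Name = 71 ✓
(Manager=H22, Salary=U86): 1 row → Name = 74 ✓
(Manager=H74, Salary=U41): 2 rows → Name takes values {64, 68} — violation
Two rows agree on {Manager, Salary} but differ on Name, so {Manager, Salary} -> Name does not hold.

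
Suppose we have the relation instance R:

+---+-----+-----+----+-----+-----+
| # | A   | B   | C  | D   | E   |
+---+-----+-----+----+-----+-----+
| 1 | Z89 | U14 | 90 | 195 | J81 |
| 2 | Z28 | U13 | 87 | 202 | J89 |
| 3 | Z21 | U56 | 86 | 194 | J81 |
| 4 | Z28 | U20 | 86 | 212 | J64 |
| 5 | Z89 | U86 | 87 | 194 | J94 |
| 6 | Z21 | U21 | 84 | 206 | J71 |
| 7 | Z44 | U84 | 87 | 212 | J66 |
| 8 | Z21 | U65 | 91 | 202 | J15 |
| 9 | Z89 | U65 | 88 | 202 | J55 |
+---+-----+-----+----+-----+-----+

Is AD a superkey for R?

All 9 rows have distinct AD values, so AD → (all attributes) holds and AD is a superkey.

Yes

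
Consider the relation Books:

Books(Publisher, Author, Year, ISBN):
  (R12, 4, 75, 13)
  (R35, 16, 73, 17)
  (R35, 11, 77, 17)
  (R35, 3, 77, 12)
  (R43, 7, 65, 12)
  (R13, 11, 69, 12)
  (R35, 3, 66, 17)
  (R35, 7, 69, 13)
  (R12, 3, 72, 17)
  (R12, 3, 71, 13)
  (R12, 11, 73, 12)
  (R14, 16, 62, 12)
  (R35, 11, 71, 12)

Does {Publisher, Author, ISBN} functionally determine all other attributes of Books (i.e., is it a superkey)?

Yes

All 13 rows have distinct {Publisher, Author, ISBN} values, so {Publisher, Author, ISBN} → (all attributes) holds and {Publisher, Author, ISBN} is a superkey.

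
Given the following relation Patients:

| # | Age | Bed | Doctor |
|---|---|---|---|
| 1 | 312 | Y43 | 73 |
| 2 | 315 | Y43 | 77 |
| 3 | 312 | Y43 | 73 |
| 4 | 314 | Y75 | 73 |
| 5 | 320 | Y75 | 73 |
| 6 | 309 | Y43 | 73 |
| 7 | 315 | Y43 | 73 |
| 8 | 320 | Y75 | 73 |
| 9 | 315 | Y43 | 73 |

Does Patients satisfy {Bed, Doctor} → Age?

(Bed=Y43, Doctor=73): rows 1, 3, 6, 7, 9 → Age takes values {312, 309, 315} — violation
(Bed=Y43, Doctor=77): row 2 → Age = 315 ✓
(Bed=Y75, Doctor=73): rows 4, 5, 8 → Age takes values {314, 320} — violation
Two rows agree on {Bed, Doctor} but differ on Age, so {Bed, Doctor} → Age does not hold.

No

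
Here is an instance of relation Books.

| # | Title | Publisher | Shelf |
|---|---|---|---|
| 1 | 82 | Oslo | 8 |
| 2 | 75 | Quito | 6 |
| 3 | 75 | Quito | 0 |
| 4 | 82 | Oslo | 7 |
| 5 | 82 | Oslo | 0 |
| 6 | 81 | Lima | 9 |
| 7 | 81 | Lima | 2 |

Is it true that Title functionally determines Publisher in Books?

Yes

Title=82: rows 1, 4, 5 → Publisher = Oslo, Oslo, Oslo ✓
Title=75: rows 2, 3 → Publisher = Quito, Quito ✓
Title=81: rows 6, 7 → Publisher = Lima, Lima ✓
Every Title value is associated with a single Publisher value, so Title → Publisher holds.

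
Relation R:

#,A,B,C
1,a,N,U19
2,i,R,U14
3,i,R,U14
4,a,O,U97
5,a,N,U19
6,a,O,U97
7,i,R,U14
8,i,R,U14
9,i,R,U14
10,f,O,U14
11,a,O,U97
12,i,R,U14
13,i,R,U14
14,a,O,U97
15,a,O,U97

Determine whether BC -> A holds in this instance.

(B=N, C=U19): rows 1, 5 → A = a, a ✓
(B=R, C=U14): rows 2, 3, 7, 8, 9, 12, 13 → A = i, i, i, i, i, i, i ✓
(B=O, C=U97): rows 4, 6, 11, 14, 15 → A = a, a, a, a, a ✓
(B=O, C=U14): row 10 → A = f ✓
Every BC value is associated with a single A value, so BC -> A holds.

Yes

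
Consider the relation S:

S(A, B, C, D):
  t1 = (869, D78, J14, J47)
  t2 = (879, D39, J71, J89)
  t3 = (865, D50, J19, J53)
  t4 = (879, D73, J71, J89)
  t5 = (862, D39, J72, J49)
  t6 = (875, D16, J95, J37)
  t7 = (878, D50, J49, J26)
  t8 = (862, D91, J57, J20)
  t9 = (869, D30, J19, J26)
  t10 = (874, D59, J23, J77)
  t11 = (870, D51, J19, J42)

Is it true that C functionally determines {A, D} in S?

No

C=J14: row 1 → {A,D} = (869, J47) ✓
C=J71: rows 2, 4 → {A,D} = (879, J89), (879, J89) ✓
C=J19: rows 3, 9, 11 → {A,D} takes values {(865, J53), (869, J26), (870, J42)} — violation
C=J72: row 5 → {A,D} = (862, J49) ✓
C=J95: row 6 → {A,D} = (875, J37) ✓
C=J49: row 7 → {A,D} = (878, J26) ✓
C=J57: row 8 → {A,D} = (862, J20) ✓
C=J23: row 10 → {A,D} = (874, J77) ✓
Two rows agree on C but differ on {A, D}, so C → {A, D} does not hold.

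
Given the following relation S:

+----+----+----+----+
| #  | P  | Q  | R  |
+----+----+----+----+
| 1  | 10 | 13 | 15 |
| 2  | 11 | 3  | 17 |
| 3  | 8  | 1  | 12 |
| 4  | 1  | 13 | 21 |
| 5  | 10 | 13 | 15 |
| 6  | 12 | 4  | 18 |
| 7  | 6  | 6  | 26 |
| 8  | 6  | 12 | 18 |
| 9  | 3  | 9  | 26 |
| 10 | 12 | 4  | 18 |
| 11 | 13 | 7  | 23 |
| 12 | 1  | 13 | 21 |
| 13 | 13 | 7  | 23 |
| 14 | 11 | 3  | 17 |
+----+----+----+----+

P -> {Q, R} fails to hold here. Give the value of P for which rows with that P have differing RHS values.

6

P=10: rows 1, 5 → {Q,R} = (13, 15), (13, 15) ✓
P=11: rows 2, 14 → {Q,R} = (3, 17), (3, 17) ✓
P=8: row 3 → {Q,R} = (1, 12) ✓
P=1: rows 4, 12 → {Q,R} = (13, 21), (13, 21) ✓
P=12: rows 6, 10 → {Q,R} = (4, 18), (4, 18) ✓
P=6: rows 7, 8 → {Q,R} takes values {(6, 26), (12, 18)} — violation
P=3: row 9 → {Q,R} = (9, 26) ✓
P=13: rows 11, 13 → {Q,R} = (7, 23), (7, 23) ✓
The only P value with inconsistent RHS is P=6.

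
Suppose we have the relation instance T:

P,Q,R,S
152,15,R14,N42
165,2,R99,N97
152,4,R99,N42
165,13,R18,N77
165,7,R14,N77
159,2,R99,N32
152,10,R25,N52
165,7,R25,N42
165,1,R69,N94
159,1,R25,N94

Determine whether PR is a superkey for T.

Yes

All 10 rows have distinct PR values, so PR → (all attributes) holds and PR is a superkey.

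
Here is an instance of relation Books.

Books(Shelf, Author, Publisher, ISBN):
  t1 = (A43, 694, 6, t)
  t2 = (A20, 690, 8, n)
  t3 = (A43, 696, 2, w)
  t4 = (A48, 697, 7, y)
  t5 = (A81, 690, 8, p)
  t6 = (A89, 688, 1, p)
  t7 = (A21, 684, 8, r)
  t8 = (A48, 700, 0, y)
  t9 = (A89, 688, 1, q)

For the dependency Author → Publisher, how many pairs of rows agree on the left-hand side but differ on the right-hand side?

Author=690: all 2 rows agree on Publisher — 0 pairs.
Author=688: all 2 rows agree on Publisher — 0 pairs.

0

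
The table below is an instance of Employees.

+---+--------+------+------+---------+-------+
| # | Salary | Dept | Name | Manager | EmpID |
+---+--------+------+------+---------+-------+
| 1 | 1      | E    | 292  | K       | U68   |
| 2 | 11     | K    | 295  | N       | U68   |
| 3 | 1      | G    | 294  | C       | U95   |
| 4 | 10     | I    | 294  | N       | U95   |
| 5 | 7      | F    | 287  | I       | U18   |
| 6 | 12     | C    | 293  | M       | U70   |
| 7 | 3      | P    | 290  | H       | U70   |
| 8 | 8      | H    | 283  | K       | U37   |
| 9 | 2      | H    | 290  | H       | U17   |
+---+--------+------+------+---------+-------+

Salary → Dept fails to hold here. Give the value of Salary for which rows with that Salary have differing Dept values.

Salary=1: rows 1, 3 → Dept takes values {E, G} — violation
Salary=11: row 2 → Dept = K ✓
Salary=10: row 4 → Dept = I ✓
Salary=7: row 5 → Dept = F ✓
Salary=12: row 6 → Dept = C ✓
Salary=3: row 7 → Dept = P ✓
Salary=8: row 8 → Dept = H ✓
Salary=2: row 9 → Dept = H ✓
The only Salary value with inconsistent Dept is Salary=1.

1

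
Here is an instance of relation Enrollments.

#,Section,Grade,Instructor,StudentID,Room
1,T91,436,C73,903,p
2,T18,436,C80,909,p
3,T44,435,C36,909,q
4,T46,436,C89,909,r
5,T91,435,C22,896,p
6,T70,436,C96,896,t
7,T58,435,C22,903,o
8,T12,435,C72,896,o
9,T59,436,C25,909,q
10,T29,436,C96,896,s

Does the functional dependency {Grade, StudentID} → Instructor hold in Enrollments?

No

(Grade=436, StudentID=903): row 1 → Instructor = C73 ✓
(Grade=436, StudentID=909): rows 2, 4, 9 → Instructor takes values {C80, C89, C25} — violation
(Grade=435, StudentID=909): row 3 → Instructor = C36 ✓
(Grade=435, StudentID=896): rows 5, 8 → Instructor takes values {C22, C72} — violation
(Grade=436, StudentID=896): rows 6, 10 → Instructor = C96, C96 ✓
(Grade=435, StudentID=903): row 7 → Instructor = C22 ✓
Two rows agree on {Grade, StudentID} but differ on Instructor, so {Grade, StudentID} → Instructor does not hold.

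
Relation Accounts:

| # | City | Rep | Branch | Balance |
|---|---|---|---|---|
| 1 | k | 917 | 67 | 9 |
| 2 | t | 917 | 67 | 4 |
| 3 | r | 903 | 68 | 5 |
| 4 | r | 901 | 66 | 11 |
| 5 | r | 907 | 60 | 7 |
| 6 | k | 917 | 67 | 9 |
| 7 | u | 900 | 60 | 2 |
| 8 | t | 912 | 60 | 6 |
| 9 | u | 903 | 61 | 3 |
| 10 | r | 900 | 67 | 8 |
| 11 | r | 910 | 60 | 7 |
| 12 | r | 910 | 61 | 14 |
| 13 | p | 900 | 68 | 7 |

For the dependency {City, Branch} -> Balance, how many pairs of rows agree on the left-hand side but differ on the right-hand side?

(City=k, Branch=67): all 2 rows agree on Balance — 0 pairs.
(City=r, Branch=60): all 2 rows agree on Balance — 0 pairs.

0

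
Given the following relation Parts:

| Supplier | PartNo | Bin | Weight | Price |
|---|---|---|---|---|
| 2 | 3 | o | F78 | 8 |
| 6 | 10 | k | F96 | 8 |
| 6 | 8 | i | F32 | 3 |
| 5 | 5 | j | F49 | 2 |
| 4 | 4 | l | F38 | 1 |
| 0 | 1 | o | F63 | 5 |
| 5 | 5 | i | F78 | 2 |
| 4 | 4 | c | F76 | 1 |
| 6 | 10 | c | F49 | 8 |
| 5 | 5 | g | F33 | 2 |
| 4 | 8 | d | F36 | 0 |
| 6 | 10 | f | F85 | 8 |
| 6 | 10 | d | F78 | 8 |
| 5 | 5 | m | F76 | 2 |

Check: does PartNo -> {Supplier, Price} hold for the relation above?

No

PartNo=3: 1 row → {Supplier,Price} = (2, 8) ✓
PartNo=10: 4 rows → {Supplier,Price} = (6, 8), (6, 8), (6, 8), (6, 8) ✓
PartNo=8: 2 rows → {Supplier,Price} takes values {(6, 3), (4, 0)} — violation
PartNo=5: 4 rows → {Supplier,Price} = (5, 2), (5, 2), (5, 2), (5, 2) ✓
PartNo=4: 2 rows → {Supplier,Price} = (4, 1), (4, 1) ✓
PartNo=1: 1 row → {Supplier,Price} = (0, 5) ✓
Two rows agree on PartNo but differ on {Supplier, Price}, so PartNo -> {Supplier, Price} does not hold.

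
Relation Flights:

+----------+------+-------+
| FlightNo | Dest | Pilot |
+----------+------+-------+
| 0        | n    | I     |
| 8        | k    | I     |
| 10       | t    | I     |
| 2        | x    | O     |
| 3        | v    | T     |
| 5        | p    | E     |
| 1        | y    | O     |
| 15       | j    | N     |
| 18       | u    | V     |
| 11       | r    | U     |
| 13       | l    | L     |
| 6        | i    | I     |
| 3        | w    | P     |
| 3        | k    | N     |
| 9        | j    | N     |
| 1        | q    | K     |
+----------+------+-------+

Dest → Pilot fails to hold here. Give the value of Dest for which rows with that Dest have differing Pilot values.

k

Dest=n: 1 row → Pilot = I ✓
Dest=k: 2 rows → Pilot takes values {I, N} — violation
Dest=t: 1 row → Pilot = I ✓
Dest=x: 1 row → Pilot = O ✓
Dest=v: 1 row → Pilot = T ✓
Dest=p: 1 row → Pilot = E ✓
Dest=y: 1 row → Pilot = O ✓
Dest=j: 2 rows → Pilot = N, N ✓
Dest=u: 1 row → Pilot = V ✓
Dest=r: 1 row → Pilot = U ✓
Dest=l: 1 row → Pilot = L ✓
Dest=i: 1 row → Pilot = I ✓
Dest=w: 1 row → Pilot = P ✓
Dest=q: 1 row → Pilot = K ✓
The only Dest value with inconsistent Pilot is Dest=k.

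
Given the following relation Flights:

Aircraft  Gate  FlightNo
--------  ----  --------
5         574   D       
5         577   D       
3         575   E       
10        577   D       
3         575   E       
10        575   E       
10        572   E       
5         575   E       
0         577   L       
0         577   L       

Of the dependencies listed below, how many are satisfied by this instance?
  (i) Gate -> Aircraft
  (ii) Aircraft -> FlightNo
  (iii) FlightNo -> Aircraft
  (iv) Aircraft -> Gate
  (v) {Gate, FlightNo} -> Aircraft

(i) Gate -> Aircraft: Gate=577: 4 rows → Aircraft takes values {5, 10, 0} — violation; Gate=575: 4 rows → Aircraft takes values {3, 10, 5} — violation — fails.
(ii) Aircraft -> FlightNo: Aircraft=5: 3 rows → FlightNo takes values {D, E} — violation; Aircraft=10: 3 rows → FlightNo takes values {D, E} — violation — fails.
(iii) FlightNo -> Aircraft: FlightNo=D: 3 rows → Aircraft takes values {5, 10} — violation; FlightNo=E: 5 rows → Aircraft takes values {3, 10, 5} — violation — fails.
(iv) Aircraft -> Gate: Aircraft=5: 3 rows → Gate takes values {574, 577, 575} — violation; Aircraft=10: 3 rows → Gate takes values {577, 575, 572} — violation — fails.
(v) {Gate, FlightNo} -> Aircraft: (Gate=577, FlightNo=D): 2 rows → Aircraft takes values {5, 10} — violation; (Gate=575, FlightNo=E): 4 rows → Aircraft takes values {3, 10, 5} — violation — fails.
None of the 5 dependencies hold.

0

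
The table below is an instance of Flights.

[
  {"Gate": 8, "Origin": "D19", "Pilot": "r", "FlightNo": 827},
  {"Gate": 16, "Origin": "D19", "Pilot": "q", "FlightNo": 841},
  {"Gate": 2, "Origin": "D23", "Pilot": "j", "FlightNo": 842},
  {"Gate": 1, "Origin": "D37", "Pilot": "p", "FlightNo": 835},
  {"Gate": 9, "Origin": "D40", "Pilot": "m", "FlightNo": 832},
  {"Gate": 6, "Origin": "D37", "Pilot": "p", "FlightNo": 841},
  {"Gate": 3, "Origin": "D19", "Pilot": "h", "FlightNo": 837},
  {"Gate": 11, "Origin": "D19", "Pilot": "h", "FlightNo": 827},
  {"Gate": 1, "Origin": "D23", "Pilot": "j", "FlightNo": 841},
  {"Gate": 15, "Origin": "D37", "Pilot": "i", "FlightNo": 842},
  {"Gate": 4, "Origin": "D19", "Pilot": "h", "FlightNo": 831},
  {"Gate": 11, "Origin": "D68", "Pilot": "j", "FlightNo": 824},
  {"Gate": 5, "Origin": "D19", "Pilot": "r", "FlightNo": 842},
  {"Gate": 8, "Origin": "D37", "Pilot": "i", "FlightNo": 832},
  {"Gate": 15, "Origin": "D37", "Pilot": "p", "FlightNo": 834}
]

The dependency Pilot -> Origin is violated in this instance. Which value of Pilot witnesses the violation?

Pilot=r: 2 rows → Origin = D19, D19 ✓
Pilot=q: 1 row → Origin = D19 ✓
Pilot=j: 3 rows → Origin takes values {D23, D68} — violation
Pilot=p: 3 rows → Origin = D37, D37, D37 ✓
Pilot=m: 1 row → Origin = D40 ✓
Pilot=h: 3 rows → Origin = D19, D19, D19 ✓
Pilot=i: 2 rows → Origin = D37, D37 ✓
The only Pilot value with inconsistent Origin is Pilot=j.

j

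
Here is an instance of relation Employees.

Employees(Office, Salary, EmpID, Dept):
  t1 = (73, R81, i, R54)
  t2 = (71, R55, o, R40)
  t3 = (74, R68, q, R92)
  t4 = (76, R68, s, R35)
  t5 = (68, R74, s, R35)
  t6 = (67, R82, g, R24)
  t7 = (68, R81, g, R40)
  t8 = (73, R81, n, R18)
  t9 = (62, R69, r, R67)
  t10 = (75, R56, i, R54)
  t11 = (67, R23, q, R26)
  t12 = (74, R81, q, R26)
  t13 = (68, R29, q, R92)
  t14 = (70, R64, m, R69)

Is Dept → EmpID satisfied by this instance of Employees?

No

Dept=R54: rows 1, 10 → EmpID = i, i ✓
Dept=R40: rows 2, 7 → EmpID takes values {o, g} — violation
Dept=R92: rows 3, 13 → EmpID = q, q ✓
Dept=R35: rows 4, 5 → EmpID = s, s ✓
Dept=R24: row 6 → EmpID = g ✓
Dept=R18: row 8 → EmpID = n ✓
Dept=R67: row 9 → EmpID = r ✓
Dept=R26: rows 11, 12 → EmpID = q, q ✓
Dept=R69: row 14 → EmpID = m ✓
Two rows agree on Dept but differ on EmpID, so Dept → EmpID does not hold.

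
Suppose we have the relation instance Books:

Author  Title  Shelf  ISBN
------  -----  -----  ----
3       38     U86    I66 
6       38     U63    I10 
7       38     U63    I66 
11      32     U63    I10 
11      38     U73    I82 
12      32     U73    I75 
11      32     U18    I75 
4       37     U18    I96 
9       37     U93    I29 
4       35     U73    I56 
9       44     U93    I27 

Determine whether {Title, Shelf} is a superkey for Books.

Two distinct rows share (Title=38, Shelf=U63), so {Title, Shelf} does not determine every attribute — not a superkey.

No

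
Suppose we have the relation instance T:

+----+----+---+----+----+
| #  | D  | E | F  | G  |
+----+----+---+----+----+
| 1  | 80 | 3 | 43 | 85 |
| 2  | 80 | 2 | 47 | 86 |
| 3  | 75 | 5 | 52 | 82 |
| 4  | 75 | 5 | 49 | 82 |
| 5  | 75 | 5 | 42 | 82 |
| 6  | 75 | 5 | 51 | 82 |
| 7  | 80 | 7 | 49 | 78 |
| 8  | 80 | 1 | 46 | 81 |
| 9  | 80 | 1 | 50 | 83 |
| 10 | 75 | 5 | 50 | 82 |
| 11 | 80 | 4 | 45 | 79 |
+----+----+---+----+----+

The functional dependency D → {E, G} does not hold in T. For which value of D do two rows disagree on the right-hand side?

80

D=80: rows 1, 2, 7, 8, 9, 11 → {E,G} takes values {(3, 85), (2, 86), (7, 78), (1, 81), (1, 83), (4, 79)} — violation
D=75: rows 3, 4, 5, 6, 10 → {E,G} = (5, 82), (5, 82), (5, 82), (5, 82), (5, 82) ✓
The only D value with inconsistent RHS is D=80.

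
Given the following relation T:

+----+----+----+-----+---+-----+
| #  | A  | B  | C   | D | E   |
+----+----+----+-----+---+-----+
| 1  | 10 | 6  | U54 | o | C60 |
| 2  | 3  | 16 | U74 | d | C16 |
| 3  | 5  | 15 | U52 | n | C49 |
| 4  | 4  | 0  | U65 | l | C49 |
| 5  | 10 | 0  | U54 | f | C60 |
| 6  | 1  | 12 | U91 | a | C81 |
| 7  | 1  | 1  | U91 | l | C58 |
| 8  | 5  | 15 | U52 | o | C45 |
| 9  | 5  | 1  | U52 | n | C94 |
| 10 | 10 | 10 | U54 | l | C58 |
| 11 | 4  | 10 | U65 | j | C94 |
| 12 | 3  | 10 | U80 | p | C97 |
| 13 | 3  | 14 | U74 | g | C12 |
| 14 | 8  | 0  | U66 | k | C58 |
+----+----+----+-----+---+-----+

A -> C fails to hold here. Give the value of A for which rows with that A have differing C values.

A=10: rows 1, 5, 10 → C = U54, U54, U54 ✓
A=3: rows 2, 12, 13 → C takes values {U74, U80} — violation
A=5: rows 3, 8, 9 → C = U52, U52, U52 ✓
A=4: rows 4, 11 → C = U65, U65 ✓
A=1: rows 6, 7 → C = U91, U91 ✓
A=8: row 14 → C = U66 ✓
The only A value with inconsistent C is A=3.

3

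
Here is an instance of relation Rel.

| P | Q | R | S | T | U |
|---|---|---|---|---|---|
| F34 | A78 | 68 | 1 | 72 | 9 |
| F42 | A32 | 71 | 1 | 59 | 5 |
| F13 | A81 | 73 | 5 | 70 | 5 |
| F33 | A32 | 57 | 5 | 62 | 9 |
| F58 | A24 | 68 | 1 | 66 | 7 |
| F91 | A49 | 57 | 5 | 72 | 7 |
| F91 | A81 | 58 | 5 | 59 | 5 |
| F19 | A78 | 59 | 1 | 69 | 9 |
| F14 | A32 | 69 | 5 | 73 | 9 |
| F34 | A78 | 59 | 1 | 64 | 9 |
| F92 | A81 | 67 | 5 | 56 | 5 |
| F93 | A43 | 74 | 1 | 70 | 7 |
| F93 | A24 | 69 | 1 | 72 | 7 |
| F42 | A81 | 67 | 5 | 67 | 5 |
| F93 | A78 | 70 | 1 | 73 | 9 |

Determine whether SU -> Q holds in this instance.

(S=1, U=9): 4 rows → Q = A78, A78, A78, A78 ✓
(S=1, U=5): 1 row → Q = A32 ✓
(S=5, U=5): 4 rows → Q = A81, A81, A81, A81 ✓
(S=5, U=9): 2 rows → Q = A32, A32 ✓
(S=1, U=7): 3 rows → Q takes values {A24, A43} — violation
(S=5, U=7): 1 row → Q = A49 ✓
Two rows agree on SU but differ on Q, so SU -> Q does not hold.

No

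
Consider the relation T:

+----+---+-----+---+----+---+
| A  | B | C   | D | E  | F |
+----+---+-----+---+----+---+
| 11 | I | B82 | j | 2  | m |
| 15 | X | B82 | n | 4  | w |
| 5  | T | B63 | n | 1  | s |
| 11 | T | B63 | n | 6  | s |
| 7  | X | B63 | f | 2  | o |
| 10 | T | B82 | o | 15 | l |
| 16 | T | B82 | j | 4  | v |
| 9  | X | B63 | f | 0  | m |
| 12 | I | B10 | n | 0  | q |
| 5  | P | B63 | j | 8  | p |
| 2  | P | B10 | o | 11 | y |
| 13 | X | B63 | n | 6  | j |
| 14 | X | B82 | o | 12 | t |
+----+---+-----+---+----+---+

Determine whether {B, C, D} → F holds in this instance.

No

(B=I, C=B82, D=j): 1 row → F = m ✓
(B=X, C=B82, D=n): 1 row → F = w ✓
(B=T, C=B63, D=n): 2 rows → F = s, s ✓
(B=X, C=B63, D=f): 2 rows → F takes values {o, m} — violation
(B=T, C=B82, D=o): 1 row → F = l ✓
(B=T, C=B82, D=j): 1 row → F = v ✓
(B=I, C=B10, D=n): 1 row → F = q ✓
(B=P, C=B63, D=j): 1 row → F = p ✓
(B=P, C=B10, D=o): 1 row → F = y ✓
(B=X, C=B63, D=n): 1 row → F = j ✓
(B=X, C=B82, D=o): 1 row → F = t ✓
Two rows agree on {B, C, D} but differ on F, so {B, C, D} → F does not hold.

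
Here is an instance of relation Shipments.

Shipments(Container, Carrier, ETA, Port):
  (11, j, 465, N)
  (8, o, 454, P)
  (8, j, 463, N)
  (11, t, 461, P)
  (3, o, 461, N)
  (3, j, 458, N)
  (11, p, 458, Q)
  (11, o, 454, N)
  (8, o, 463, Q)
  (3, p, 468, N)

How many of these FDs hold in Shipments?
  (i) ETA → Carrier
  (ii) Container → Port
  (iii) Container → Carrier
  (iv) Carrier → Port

0

(i) ETA → Carrier: ETA=463: 2 rows → Carrier takes values {j, o} — violation; ETA=461: 2 rows → Carrier takes values {t, o} — violation; ETA=458: 2 rows → Carrier takes values {j, p} — violation — fails.
(ii) Container → Port: Container=11: 4 rows → Port takes values {N, P, Q} — violation; Container=8: 3 rows → Port takes values {P, N, Q} — violation — fails.
(iii) Container → Carrier: Container=11: 4 rows → Carrier takes values {j, t, p, o} — violation; Container=8: 3 rows → Carrier takes values {o, j} — violation; Container=3: 3 rows → Carrier takes values {o, j, p} — violation — fails.
(iv) Carrier → Port: Carrier=o: 4 rows → Port takes values {P, N, Q} — violation; Carrier=p: 2 rows → Port takes values {Q, N} — violation — fails.
None of the 4 dependencies hold.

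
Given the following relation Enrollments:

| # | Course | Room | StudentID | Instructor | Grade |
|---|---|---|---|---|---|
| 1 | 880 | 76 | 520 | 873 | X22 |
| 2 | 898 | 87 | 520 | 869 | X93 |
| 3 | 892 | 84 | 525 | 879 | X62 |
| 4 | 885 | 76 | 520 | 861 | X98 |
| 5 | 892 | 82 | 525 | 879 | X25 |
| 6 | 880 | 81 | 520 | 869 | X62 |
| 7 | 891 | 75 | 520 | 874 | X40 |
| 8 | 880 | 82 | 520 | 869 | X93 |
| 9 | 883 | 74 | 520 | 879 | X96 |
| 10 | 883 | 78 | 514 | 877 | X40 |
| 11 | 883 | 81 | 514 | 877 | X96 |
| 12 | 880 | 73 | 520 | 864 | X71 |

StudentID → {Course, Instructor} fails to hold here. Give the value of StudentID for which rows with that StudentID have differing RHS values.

StudentID=520: rows 1, 2, 4, 6, 7, 8, 9, 12 → {Course,Instructor} takes values {(880, 873), (898, 869), (885, 861), (880, 869), (891, 874), (883, 879), (880, 864)} — violation
StudentID=525: rows 3, 5 → {Course,Instructor} = (892, 879), (892, 879) ✓
StudentID=514: rows 10, 11 → {Course,Instructor} = (883, 877), (883, 877) ✓
The only StudentID value with inconsistent RHS is StudentID=520.

520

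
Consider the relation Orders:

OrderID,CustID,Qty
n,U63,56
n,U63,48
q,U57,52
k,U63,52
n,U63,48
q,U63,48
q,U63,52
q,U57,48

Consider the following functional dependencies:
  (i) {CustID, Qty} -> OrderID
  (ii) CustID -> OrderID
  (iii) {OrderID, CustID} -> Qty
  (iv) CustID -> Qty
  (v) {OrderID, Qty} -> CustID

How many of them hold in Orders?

(i) {CustID, Qty} -> OrderID: (CustID=U63, Qty=48): 3 rows → OrderID takes values {n, q} — violation; (CustID=U63, Qty=52): 2 rows → OrderID takes values {k, q} — violation — fails.
(ii) CustID -> OrderID: CustID=U63: 6 rows → OrderID takes values {n, k, q} — violation — fails.
(iii) {OrderID, CustID} -> Qty: (OrderID=n, CustID=U63): 3 rows → Qty takes values {56, 48} — violation; (OrderID=q, CustID=U57): 2 rows → Qty takes values {52, 48} — violation; (OrderID=q, CustID=U63): 2 rows → Qty takes values {48, 52} — violation — fails.
(iv) CustID -> Qty: CustID=U63: 6 rows → Qty takes values {56, 48, 52} — violation; CustID=U57: 2 rows → Qty takes values {52, 48} — violation — fails.
(v) {OrderID, Qty} -> CustID: (OrderID=q, Qty=52): 2 rows → CustID takes values {U57, U63} — violation; (OrderID=q, Qty=48): 2 rows → CustID takes values {U63, U57} — violation — fails.
None of the 5 dependencies hold.

0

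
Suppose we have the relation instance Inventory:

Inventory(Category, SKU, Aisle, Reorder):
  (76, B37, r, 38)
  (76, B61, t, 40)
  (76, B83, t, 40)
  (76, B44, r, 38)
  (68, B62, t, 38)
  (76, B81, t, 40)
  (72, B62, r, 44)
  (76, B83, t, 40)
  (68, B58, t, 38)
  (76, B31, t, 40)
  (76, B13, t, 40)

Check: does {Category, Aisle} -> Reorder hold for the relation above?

Yes

(Category=76, Aisle=r): 2 rows → Reorder = 38, 38 ✓
(Category=76, Aisle=t): 6 rows → Reorder = 40, 40, 40, 40, 40, 40 ✓
(Category=68, Aisle=t): 2 rows → Reorder = 38, 38 ✓
(Category=72, Aisle=r): 1 row → Reorder = 44 ✓
Every {Category, Aisle} value is associated with a single Reorder value, so {Category, Aisle} -> Reorder holds.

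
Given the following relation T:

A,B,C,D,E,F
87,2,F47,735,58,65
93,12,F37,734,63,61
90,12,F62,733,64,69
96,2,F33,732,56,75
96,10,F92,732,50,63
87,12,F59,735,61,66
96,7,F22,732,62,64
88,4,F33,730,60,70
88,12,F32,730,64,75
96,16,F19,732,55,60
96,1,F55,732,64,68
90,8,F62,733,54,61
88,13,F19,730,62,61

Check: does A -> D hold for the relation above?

A=87: 2 rows → D = 735, 735 ✓
A=93: 1 row → D = 734 ✓
A=90: 2 rows → D = 733, 733 ✓
A=96: 5 rows → D = 732, 732, 732, 732, 732 ✓
A=88: 3 rows → D = 730, 730, 730 ✓
Every A value is associated with a single D value, so A -> D holds.

Yes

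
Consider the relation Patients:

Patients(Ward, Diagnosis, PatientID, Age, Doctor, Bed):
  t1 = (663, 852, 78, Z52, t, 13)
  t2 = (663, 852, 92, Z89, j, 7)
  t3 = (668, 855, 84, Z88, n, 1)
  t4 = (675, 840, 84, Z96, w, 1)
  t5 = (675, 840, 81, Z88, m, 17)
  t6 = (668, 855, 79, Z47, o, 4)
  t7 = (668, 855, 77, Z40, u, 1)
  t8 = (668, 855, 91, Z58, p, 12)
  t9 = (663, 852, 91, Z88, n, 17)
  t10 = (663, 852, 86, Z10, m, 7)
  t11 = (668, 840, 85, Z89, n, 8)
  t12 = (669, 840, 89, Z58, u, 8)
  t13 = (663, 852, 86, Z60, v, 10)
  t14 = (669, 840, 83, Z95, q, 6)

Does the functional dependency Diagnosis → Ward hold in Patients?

No

Diagnosis=852: rows 1, 2, 9, 10, 13 → Ward = 663, 663, 663, 663, 663 ✓
Diagnosis=855: rows 3, 6, 7, 8 → Ward = 668, 668, 668, 668 ✓
Diagnosis=840: rows 4, 5, 11, 12, 14 → Ward takes values {675, 668, 669} — violation
Two rows agree on Diagnosis but differ on Ward, so Diagnosis → Ward does not hold.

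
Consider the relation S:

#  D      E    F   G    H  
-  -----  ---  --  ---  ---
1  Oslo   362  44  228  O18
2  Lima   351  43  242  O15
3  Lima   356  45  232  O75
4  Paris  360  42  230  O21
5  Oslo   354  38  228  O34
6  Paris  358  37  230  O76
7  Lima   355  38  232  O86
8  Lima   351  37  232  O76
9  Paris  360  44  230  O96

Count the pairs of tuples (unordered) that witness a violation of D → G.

D=Oslo: all 2 rows agree on G — 0 pairs.
D=Lima: violating pairs (2,3), (2,7), (2,8) — 3 pairs.
D=Paris: all 3 rows agree on G — 0 pairs.

3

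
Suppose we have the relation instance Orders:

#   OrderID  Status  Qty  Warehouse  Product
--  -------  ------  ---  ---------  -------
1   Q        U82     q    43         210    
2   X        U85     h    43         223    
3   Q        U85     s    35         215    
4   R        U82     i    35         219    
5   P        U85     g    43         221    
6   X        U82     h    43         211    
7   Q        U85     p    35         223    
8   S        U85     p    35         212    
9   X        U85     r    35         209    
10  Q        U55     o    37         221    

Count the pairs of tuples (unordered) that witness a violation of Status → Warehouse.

Status=U82: violating pairs (1,4), (4,6) — 2 pairs.
Status=U85: violating pairs (2,3), (2,7), (2,8), (2,9), (3,5), (5,7), (5,8), (5,9) — 8 pairs.

10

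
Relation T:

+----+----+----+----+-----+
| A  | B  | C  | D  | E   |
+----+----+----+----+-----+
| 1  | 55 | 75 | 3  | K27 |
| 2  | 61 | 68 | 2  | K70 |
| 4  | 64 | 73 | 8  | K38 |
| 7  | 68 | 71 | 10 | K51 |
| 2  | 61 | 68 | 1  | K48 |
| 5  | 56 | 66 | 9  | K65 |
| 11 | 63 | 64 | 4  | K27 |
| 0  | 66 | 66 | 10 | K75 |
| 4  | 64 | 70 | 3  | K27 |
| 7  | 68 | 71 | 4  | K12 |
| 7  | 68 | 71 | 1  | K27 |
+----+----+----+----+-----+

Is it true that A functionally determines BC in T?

No

A=1: 1 row → {B,C} = (55, 75) ✓
A=2: 2 rows → {B,C} = (61, 68), (61, 68) ✓
A=4: 2 rows → {B,C} takes values {(64, 73), (64, 70)} — violation
A=7: 3 rows → {B,C} = (68, 71), (68, 71), (68, 71) ✓
A=5: 1 row → {B,C} = (56, 66) ✓
A=11: 1 row → {B,C} = (63, 64) ✓
A=0: 1 row → {B,C} = (66, 66) ✓
Two rows agree on A but differ on BC, so A -> BC does not hold.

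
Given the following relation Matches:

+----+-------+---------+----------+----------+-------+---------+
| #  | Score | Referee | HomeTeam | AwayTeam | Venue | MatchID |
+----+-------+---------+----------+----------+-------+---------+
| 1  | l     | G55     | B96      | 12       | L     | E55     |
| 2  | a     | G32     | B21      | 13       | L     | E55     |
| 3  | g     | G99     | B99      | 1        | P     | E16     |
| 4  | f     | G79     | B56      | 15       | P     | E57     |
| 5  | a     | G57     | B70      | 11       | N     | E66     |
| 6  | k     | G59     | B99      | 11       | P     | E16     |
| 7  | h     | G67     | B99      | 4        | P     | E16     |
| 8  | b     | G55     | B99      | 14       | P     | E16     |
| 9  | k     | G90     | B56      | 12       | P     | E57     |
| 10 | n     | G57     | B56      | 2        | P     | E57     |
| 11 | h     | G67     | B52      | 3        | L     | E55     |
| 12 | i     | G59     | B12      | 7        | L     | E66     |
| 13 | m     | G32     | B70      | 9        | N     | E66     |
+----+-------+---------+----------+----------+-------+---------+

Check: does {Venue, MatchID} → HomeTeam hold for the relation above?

(Venue=L, MatchID=E55): rows 1, 2, 11 → HomeTeam takes values {B96, B21, B52} — violation
(Venue=P, MatchID=E16): rows 3, 6, 7, 8 → HomeTeam = B99, B99, B99, B99 ✓
(Venue=P, MatchID=E57): rows 4, 9, 10 → HomeTeam = B56, B56, B56 ✓
(Venue=N, MatchID=E66): rows 5, 13 → HomeTeam = B70, B70 ✓
(Venue=L, MatchID=E66): row 12 → HomeTeam = B12 ✓
Two rows agree on {Venue, MatchID} but differ on HomeTeam, so {Venue, MatchID} → HomeTeam does not hold.

No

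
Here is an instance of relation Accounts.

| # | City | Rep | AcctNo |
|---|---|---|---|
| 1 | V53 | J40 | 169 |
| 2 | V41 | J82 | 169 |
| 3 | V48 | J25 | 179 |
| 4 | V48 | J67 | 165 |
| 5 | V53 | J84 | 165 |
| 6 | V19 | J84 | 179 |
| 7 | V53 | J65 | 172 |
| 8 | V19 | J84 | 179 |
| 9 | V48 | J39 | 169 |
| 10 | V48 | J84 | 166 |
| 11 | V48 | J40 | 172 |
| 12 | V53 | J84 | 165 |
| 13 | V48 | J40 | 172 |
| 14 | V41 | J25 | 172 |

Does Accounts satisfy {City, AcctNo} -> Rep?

(City=V53, AcctNo=169): row 1 → Rep = J40 ✓
(City=V41, AcctNo=169): row 2 → Rep = J82 ✓
(City=V48, AcctNo=179): row 3 → Rep = J25 ✓
(City=V48, AcctNo=165): row 4 → Rep = J67 ✓
(City=V53, AcctNo=165): rows 5, 12 → Rep = J84, J84 ✓
(City=V19, AcctNo=179): rows 6, 8 → Rep = J84, J84 ✓
(City=V53, AcctNo=172): row 7 → Rep = J65 ✓
(City=V48, AcctNo=169): row 9 → Rep = J39 ✓
(City=V48, AcctNo=166): row 10 → Rep = J84 ✓
(City=V48, AcctNo=172): rows 11, 13 → Rep = J40, J40 ✓
(City=V41, AcctNo=172): row 14 → Rep = J25 ✓
Every {City, AcctNo} value is associated with a single Rep value, so {City, AcctNo} -> Rep holds.

Yes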